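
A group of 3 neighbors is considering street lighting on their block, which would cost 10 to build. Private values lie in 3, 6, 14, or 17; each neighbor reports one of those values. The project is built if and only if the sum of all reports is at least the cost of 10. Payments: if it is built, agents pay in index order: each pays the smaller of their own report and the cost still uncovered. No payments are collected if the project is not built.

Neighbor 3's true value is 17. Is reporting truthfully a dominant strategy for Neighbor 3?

Check each profile of the others' reports and compare truth against every alternative report.
Others report (3, 14): truth gives 17, best alternative gives 17.
Others report (3, 17): truth gives 17, best alternative gives 17.
Others report (6, 6): truth gives 17, best alternative gives 17.
Others report (6, 14): truth gives 17, best alternative gives 17.
Others report (6, 17): truth gives 17, best alternative gives 17.
Others report (14, 3): truth gives 17, best alternative gives 17.
(Remaining 10 profiles checked similarly; truth is weakly best in each.)
In every case the truthful report is at least as good as any alternative, so it is a dominant strategy.

Yes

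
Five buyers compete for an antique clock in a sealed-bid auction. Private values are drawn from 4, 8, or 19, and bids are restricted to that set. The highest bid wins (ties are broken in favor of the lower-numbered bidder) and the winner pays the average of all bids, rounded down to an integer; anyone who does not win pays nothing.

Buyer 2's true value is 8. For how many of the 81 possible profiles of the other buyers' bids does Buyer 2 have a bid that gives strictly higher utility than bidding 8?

Others bid (8, 4, 4, 4): truth gives 0; bid 19 gives 1 > 0. Violating.
Others bid (4, 4, 4, 4): truth gives 4; no alternative beats it.
Others bid (4, 4, 4, 8): truth gives 3; no alternative beats it.
(Checking all 81 profiles: 1 has a profitable deviation, 80 do not.)

1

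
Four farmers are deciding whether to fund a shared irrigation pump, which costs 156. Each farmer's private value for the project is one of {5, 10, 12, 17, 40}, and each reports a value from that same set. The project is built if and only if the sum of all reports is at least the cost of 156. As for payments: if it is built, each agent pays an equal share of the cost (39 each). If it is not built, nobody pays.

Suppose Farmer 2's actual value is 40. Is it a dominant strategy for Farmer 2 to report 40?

Check each profile of the others' reports and compare truth against every alternative report.
Others report (40, 40, 40): truth gives 1, best alternative gives 0.
Others report (5, 5, 5): truth gives 0, best alternative gives 0.
Others report (5, 5, 10): truth gives 0, best alternative gives 0.
Others report (5, 5, 12): truth gives 0, best alternative gives 0.
Others report (5, 5, 17): truth gives 0, best alternative gives 0.
Others report (5, 5, 40): truth gives 0, best alternative gives 0.
(Remaining 119 profiles checked similarly; truth is weakly best in each.)
In every case the truthful report is at least as good as any alternative, so it is a dominant strategy.

Yes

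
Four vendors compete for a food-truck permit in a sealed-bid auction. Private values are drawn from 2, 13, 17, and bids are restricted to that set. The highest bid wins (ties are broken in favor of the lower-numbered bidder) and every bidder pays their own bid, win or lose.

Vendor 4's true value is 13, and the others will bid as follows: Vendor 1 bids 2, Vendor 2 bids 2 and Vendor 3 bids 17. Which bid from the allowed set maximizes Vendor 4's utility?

Bid 2: loses but pays 2, utility -2.
Bid 13: loses but pays 13, utility -13.
Bid 17: loses but pays 17, utility -17.
The best choice is 2 with utility -2.

2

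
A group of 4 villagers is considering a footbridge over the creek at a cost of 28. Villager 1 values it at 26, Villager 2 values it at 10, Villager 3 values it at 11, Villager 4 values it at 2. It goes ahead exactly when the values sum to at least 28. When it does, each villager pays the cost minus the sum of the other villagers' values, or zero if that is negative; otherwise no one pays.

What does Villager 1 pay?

5

Total value 49 ≥ cost 28, so the project is built.
The other villagers' values sum to 23.
Cost minus that sum is 28 - 23 = 5.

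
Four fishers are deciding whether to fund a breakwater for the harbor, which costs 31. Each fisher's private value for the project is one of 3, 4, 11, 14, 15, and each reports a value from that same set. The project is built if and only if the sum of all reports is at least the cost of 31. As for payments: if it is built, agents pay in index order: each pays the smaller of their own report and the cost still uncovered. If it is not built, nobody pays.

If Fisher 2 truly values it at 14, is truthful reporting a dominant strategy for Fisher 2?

Consider the case where Fisher 1 reports 3, Fisher 3 reports 3 and Fisher 4 reports 14.
Truthful report 14: project built, pays 14, utility 14 - 14 = 0.
Report 11 instead: project built, pays 11, utility 14 - 11 = 3.
Since 3 > 0, reporting 11 is strictly better here, so truthful reporting is not dominant.

No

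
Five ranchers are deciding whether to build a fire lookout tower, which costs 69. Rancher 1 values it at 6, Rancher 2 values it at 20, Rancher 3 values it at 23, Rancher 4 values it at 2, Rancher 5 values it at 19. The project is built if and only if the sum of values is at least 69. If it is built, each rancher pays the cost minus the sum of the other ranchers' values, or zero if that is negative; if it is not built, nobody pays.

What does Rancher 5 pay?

18

Total value 70 ≥ cost 69, so the project is built.
The other ranchers' values sum to 51.
Cost minus that sum is 69 - 51 = 18.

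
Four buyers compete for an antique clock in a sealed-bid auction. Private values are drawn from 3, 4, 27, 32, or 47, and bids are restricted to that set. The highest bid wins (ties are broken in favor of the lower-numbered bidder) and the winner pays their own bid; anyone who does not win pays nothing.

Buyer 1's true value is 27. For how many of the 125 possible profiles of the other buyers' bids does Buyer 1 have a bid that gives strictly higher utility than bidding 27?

Others bid (3, 3, 3): truth gives 0; bid 3 gives 24 > 0. Violating.
Others bid (3, 3, 4): truth gives 0; bid 4 gives 23 > 0. Violating.
Others bid (3, 4, 3): truth gives 0; bid 4 gives 23 > 0. Violating.
Others bid (3, 4, 4): truth gives 0; bid 4 gives 23 > 0. Violating.
Others bid (3, 3, 27): truth gives 0; no alternative beats it.
Others bid (3, 3, 32): truth gives 0; no alternative beats it.
(Checking all 125 profiles: 8 have a profitable deviation, 117 do not.)

8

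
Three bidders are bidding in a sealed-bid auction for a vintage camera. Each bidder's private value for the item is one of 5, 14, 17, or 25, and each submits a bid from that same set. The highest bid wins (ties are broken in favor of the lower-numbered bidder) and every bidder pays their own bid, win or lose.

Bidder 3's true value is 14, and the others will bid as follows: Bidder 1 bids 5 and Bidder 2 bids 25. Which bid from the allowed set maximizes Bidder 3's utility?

Bid 5: loses but pays 5, utility -5.
Bid 14: loses but pays 14, utility -14.
Bid 17: loses but pays 17, utility -17.
Bid 25: loses but pays 25, utility -25.
The best choice is 5 with utility -5.

5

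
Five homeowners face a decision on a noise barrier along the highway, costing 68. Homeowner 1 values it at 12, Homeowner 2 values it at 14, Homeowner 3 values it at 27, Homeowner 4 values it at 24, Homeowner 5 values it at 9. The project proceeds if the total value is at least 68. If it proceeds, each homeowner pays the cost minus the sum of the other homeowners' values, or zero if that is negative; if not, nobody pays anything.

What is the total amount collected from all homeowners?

15

Total value 86 ≥ cost 68, so it is built.
Homeowner 1: others sum to 74; max(0, 68 - 74) = 0.
Homeowner 2: others sum to 72; max(0, 68 - 72) = 0.
Homeowner 3: others sum to 59; max(0, 68 - 59) = 9.
Homeowner 4: others sum to 62; max(0, 68 - 62) = 6.
Homeowner 5: others sum to 77; max(0, 68 - 77) = 0.
Total collected = 0 + 0 + 9 + 6 + 0 = 15.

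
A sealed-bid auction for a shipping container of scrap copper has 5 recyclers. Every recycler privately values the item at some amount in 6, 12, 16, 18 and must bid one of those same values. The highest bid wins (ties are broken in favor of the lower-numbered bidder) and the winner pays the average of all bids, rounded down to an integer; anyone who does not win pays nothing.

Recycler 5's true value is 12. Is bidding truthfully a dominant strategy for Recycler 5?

No

Consider the case where Recycler 1 bids 6, Recycler 2 bids 6, Recycler 3 bids 6 and Recycler 4 bids 12.
Truthful bid 12: loses, pays 0, utility 0.
Bid 16 instead: wins, pays 9, utility 12 - 9 = 3.
Since 3 > 0, bidding 16 is strictly better here, so truthful bidding is not dominant.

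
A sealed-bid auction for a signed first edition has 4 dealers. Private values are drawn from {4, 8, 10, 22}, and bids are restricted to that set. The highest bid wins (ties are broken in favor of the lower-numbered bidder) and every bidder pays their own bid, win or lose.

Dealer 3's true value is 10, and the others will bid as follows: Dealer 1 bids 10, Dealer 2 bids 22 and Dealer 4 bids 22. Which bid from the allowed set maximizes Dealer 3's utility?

Bid 4: loses but pays 4, utility -4.
Bid 8: loses but pays 8, utility -8.
Bid 10: loses but pays 10, utility -10.
Bid 22: loses but pays 22, utility -22.
The best choice is 4 with utility -4.

4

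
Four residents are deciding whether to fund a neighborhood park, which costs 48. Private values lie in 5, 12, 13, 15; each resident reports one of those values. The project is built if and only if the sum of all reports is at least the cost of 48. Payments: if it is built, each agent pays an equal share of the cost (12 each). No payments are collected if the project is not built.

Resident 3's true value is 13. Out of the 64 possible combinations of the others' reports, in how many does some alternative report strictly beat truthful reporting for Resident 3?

6

Others report (5, 13, 15): truth gives 0; report 15 gives 1 > 0. Violating.
Others report (5, 15, 13): truth gives 0; report 15 gives 1 > 0. Violating.
Others report (13, 5, 15): truth gives 0; report 15 gives 1 > 0. Violating.
Others report (13, 15, 5): truth gives 0; report 15 gives 1 > 0. Violating.
Others report (5, 5, 5): truth gives 0; no alternative beats it.
Others report (5, 5, 12): truth gives 0; no alternative beats it.
(Checking all 64 profiles: 6 have a profitable deviation, 58 do not.)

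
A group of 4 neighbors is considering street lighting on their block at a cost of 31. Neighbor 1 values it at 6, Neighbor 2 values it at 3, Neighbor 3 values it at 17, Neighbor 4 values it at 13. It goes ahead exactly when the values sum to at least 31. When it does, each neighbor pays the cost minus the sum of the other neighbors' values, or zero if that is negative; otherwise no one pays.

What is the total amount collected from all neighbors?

Total value 39 ≥ cost 31, so it is built.
Neighbor 1: others sum to 33; max(0, 31 - 33) = 0.
Neighbor 2: others sum to 36; max(0, 31 - 36) = 0.
Neighbor 3: others sum to 22; max(0, 31 - 22) = 9.
Neighbor 4: others sum to 26; max(0, 31 - 26) = 5.
Total collected = 0 + 0 + 9 + 5 = 14.

14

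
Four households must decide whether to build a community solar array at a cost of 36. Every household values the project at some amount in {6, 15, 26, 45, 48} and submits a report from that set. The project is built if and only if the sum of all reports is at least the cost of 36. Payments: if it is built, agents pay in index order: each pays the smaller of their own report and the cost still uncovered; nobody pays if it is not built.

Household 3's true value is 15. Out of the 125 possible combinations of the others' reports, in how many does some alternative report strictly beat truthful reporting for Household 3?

Others report (6, 6, 26): truth gives 0; report 6 gives 9 > 0. Violating.
Others report (6, 6, 45): truth gives 0; report 6 gives 9 > 0. Violating.
Others report (6, 6, 48): truth gives 0; report 6 gives 9 > 0. Violating.
Others report (6, 15, 15): truth gives 0; report 6 gives 9 > 0. Violating.
Others report (6, 6, 6): truth gives 0; no alternative beats it.
Others report (6, 6, 15): truth gives 0; no alternative beats it.
(Checking all 125 profiles: 11 have a profitable deviation, 114 do not.)

11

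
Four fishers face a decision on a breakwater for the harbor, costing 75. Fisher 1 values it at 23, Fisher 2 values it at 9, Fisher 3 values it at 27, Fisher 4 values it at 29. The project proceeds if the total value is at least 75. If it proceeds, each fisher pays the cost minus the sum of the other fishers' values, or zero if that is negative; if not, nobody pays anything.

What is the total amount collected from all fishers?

Total value 88 ≥ cost 75, so it is built.
Fisher 1: others sum to 65; max(0, 75 - 65) = 10.
Fisher 2: others sum to 79; max(0, 75 - 79) = 0.
Fisher 3: others sum to 61; max(0, 75 - 61) = 14.
Fisher 4: others sum to 59; max(0, 75 - 59) = 16.
Total collected = 10 + 0 + 14 + 16 = 40.

40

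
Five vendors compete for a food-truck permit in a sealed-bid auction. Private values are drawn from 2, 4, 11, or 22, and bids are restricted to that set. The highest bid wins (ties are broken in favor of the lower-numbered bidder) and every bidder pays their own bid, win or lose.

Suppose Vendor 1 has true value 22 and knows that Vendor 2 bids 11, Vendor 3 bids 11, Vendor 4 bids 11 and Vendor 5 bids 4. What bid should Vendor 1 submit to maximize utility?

11

Bid 2: loses but pays 2, utility -2.
Bid 4: loses but pays 4, utility -4.
Bid 11: wins, pays 11, utility 22 - 11 = 11.
Bid 22: wins, pays 22, utility 22 - 22 = 0.
The best choice is 11 with utility 11.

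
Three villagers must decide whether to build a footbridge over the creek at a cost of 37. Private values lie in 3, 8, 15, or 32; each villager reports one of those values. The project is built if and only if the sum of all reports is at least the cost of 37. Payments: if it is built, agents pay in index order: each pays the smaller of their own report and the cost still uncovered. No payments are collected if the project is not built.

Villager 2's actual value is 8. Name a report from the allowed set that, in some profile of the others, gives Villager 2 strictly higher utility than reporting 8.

Suppose Villager 1 reports 3 and Villager 3 reports 32.
Report 8: project built, pays 8, utility 8 - 8 = 0.
Report 3: project built, pays 3, utility 8 - 3 = 5.
So reporting 3 beats truth here (5 > 0).

3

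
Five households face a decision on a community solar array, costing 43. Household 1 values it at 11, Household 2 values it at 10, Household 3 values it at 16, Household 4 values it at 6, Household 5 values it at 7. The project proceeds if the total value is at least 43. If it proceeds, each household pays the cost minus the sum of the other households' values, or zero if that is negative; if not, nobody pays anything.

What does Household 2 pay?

Total value 50 ≥ cost 43, so the project is built.
The other households' values sum to 40.
Cost minus that sum is 43 - 40 = 3.

3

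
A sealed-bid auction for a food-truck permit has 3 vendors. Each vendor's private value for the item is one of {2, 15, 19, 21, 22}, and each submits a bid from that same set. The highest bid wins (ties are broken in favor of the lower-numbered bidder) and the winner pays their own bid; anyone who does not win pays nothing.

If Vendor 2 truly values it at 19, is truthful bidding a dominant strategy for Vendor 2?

No

Consider the case where Vendor 1 bids 2 and Vendor 3 bids 2.
Truthful bid 19: wins, pays 19, utility 19 - 19 = 0.
Bid 15 instead: wins, pays 15, utility 19 - 15 = 4.
Since 4 > 0, bidding 15 is strictly better here, so truthful bidding is not dominant.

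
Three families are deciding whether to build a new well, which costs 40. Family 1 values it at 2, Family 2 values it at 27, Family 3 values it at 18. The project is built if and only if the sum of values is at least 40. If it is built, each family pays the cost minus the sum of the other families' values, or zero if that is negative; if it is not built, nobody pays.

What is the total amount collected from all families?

Total value 47 ≥ cost 40, so it is built.
Family 1: others sum to 45; max(0, 40 - 45) = 0.
Family 2: others sum to 20; max(0, 40 - 20) = 20.
Family 3: others sum to 29; max(0, 40 - 29) = 11.
Total collected = 0 + 20 + 11 = 31.

31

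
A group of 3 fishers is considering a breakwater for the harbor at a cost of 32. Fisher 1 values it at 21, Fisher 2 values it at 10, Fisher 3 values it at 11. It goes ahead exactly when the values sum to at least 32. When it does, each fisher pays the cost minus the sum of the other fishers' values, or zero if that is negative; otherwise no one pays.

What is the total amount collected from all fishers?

Total value 42 ≥ cost 32, so it is built.
Fisher 1: others sum to 21; max(0, 32 - 21) = 11.
Fisher 2: others sum to 32; max(0, 32 - 32) = 0.
Fisher 3: others sum to 31; max(0, 32 - 31) = 1.
Total collected = 11 + 0 + 1 = 12.

12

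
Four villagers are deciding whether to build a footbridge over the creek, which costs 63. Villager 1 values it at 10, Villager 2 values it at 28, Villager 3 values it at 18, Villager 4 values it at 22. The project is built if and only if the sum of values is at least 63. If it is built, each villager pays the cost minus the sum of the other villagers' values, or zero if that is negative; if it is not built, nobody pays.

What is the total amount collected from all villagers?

23

Total value 78 ≥ cost 63, so it is built.
Villager 1: others sum to 68; max(0, 63 - 68) = 0.
Villager 2: others sum to 50; max(0, 63 - 50) = 13.
Villager 3: others sum to 60; max(0, 63 - 60) = 3.
Villager 4: others sum to 56; max(0, 63 - 56) = 7.
Total collected = 0 + 13 + 3 + 7 = 23.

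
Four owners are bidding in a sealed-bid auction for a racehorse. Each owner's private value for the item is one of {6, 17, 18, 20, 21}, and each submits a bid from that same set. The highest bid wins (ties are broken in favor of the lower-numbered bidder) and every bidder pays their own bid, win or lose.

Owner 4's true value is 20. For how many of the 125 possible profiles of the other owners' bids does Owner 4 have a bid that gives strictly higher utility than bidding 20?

Others bid (6, 6, 6): truth gives 0; bid 17 gives 3 > 0. Violating.
Others bid (6, 6, 17): truth gives 0; bid 18 gives 2 > 0. Violating.
Others bid (6, 6, 20): truth gives -20; bid 21 gives -1 > -20. Violating.
Others bid (6, 6, 21): truth gives -20; bid 6 gives -6 > -20. Violating.
Others bid (6, 6, 18): truth gives 0; no alternative beats it.
Others bid (6, 17, 18): truth gives 0; no alternative beats it.
(Checking all 125 profiles: 106 have a profitable deviation, 19 do not.)

106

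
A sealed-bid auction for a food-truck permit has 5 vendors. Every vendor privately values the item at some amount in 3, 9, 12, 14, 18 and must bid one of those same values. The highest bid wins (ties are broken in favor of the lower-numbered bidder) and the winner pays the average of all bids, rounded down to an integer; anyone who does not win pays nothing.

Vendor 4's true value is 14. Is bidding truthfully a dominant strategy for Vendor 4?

Consider the case where Vendor 1 bids 3, Vendor 2 bids 3, Vendor 3 bids 3 and Vendor 5 bids 3.
Truthful bid 14: wins, pays 5, utility 14 - 5 = 9.
Bid 9 instead: wins, pays 4, utility 14 - 4 = 10.
Since 10 > 9, bidding 9 is strictly better here, so truthful bidding is not dominant.

No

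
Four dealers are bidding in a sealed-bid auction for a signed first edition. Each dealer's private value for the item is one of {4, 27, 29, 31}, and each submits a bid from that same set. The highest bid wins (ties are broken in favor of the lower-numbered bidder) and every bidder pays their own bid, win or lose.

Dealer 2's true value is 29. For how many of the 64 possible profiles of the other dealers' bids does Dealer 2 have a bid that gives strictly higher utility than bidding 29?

Others bid (4, 4, 4): truth gives 0; bid 27 gives 2 > 0. Violating.
Others bid (4, 4, 27): truth gives 0; bid 27 gives 2 > 0. Violating.
Others bid (4, 4, 31): truth gives -29; bid 31 gives -2 > -29. Violating.
Others bid (4, 27, 4): truth gives 0; bid 27 gives 2 > 0. Violating.
Others bid (4, 4, 29): truth gives 0; no alternative beats it.
Others bid (4, 27, 29): truth gives 0; no alternative beats it.
(Checking all 64 profiles: 50 have a profitable deviation, 14 do not.)

50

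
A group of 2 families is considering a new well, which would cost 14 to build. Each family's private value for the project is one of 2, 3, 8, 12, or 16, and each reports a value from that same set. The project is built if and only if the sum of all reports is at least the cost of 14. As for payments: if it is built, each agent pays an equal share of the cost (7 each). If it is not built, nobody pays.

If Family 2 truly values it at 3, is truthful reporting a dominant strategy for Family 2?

Check each profile of the others' reports and compare truth against every alternative report.
Others report (12): truth gives -4, best alternative gives -4.
Others report (16): truth gives -4, best alternative gives -4.
Others report (2): truth gives 0, best alternative gives 0.
Others report (3): truth gives 0, best alternative gives 0.
Others report (8): truth gives 0, best alternative gives 0.
In every case the truthful report is at least as good as any alternative, so it is a dominant strategy.

Yes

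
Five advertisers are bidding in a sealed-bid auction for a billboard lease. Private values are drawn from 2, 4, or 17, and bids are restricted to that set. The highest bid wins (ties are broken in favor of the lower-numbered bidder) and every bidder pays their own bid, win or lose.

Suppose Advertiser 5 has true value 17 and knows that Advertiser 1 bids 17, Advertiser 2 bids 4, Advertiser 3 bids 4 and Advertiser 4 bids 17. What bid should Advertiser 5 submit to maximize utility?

Bid 2: loses but pays 2, utility -2.
Bid 4: loses but pays 4, utility -4.
Bid 17: loses but pays 17, utility -17.
The best choice is 2 with utility -2.

2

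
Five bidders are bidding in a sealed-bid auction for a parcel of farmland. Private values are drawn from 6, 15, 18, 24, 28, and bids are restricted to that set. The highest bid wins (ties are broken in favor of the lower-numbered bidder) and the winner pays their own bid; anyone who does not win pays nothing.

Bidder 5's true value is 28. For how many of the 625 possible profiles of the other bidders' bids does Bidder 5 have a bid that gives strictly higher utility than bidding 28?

81

Others bid (6, 6, 6, 6): truth gives 0; bid 15 gives 13 > 0. Violating.
Others bid (6, 6, 6, 15): truth gives 0; bid 18 gives 10 > 0. Violating.
Others bid (6, 6, 6, 18): truth gives 0; bid 24 gives 4 > 0. Violating.
Others bid (6, 6, 15, 6): truth gives 0; bid 18 gives 10 > 0. Violating.
Others bid (6, 6, 6, 24): truth gives 0; no alternative beats it.
Others bid (6, 6, 6, 28): truth gives 0; no alternative beats it.
(Checking all 625 profiles: 81 have a profitable deviation, 544 do not.)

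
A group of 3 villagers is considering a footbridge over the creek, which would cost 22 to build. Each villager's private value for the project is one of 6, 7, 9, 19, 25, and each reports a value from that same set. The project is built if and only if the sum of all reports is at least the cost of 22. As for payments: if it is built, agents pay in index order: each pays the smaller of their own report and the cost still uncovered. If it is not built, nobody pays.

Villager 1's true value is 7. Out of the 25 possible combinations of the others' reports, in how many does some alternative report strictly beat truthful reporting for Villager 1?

19

Others report (6, 19): truth gives 0; report 6 gives 1 > 0. Violating.
Others report (6, 25): truth gives 0; report 6 gives 1 > 0. Violating.
Others report (7, 9): truth gives 0; report 6 gives 1 > 0. Violating.
Others report (7, 19): truth gives 0; report 6 gives 1 > 0. Violating.
Others report (6, 6): truth gives 0; no alternative beats it.
Others report (6, 7): truth gives 0; no alternative beats it.
(Checking all 25 profiles: 19 have a profitable deviation, 6 do not.)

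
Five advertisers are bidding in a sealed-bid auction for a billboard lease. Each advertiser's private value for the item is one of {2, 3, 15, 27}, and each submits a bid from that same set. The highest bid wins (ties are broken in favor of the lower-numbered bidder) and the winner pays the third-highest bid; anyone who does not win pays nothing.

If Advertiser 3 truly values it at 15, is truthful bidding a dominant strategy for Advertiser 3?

No

Consider the case where Advertiser 1 bids 2, Advertiser 2 bids 2, Advertiser 4 bids 2 and Advertiser 5 bids 27.
Truthful bid 15: loses, pays 0, utility 0.
Bid 27 instead: wins, pays 2, utility 15 - 2 = 13.
Since 13 > 0, bidding 27 is strictly better here, so truthful bidding is not dominant.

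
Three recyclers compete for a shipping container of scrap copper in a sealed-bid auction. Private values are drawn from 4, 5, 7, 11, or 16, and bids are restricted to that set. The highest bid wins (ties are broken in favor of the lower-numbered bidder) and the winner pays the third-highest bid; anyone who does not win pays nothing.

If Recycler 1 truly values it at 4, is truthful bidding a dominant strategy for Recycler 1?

Check each profile of the others' bids and compare truth against every alternative bid.
Others bid (5, 5): truth gives 0, best alternative gives -1.
Others bid (4, 4): truth gives 0, best alternative gives 0.
Others bid (4, 5): truth gives 0, best alternative gives 0.
Others bid (4, 7): truth gives 0, best alternative gives 0.
Others bid (4, 11): truth gives 0, best alternative gives 0.
Others bid (4, 16): truth gives 0, best alternative gives 0.
(Remaining 19 profiles checked similarly; truth is weakly best in each.)
In every case the truthful bid is at least as good as any alternative, so it is a dominant strategy.

Yes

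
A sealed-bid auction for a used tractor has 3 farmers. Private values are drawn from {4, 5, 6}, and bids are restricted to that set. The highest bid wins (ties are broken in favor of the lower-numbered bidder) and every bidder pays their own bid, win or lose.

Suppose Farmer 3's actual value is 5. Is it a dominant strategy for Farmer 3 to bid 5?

No

Consider the case where Farmer 1 bids 4 and Farmer 2 bids 5.
Truthful bid 5: loses but pays 5, utility -5.
Bid 4 instead: loses but pays 4, utility -4.
Since -4 > -5, bidding 4 is strictly better here, so truthful bidding is not dominant.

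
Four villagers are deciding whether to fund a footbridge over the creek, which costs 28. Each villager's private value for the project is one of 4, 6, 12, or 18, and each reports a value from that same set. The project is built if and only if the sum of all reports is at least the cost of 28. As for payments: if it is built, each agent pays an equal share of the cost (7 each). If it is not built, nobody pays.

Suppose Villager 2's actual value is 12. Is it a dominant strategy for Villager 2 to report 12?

Consider the case where Villager 1 reports 4, Villager 3 reports 4 and Villager 4 reports 4.
Truthful report 12: project not built, utility 0.
Report 18 instead: project built, pays 7, utility 12 - 7 = 5.
Since 5 > 0, reporting 18 is strictly better here, so truthful reporting is not dominant.

No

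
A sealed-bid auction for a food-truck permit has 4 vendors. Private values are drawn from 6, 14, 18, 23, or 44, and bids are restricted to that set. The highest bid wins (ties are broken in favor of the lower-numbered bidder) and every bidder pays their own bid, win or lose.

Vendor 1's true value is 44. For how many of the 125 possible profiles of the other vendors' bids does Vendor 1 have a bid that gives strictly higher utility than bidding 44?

64

Others bid (6, 6, 6): truth gives 0; bid 6 gives 38 > 0. Violating.
Others bid (6, 6, 14): truth gives 0; bid 14 gives 30 > 0. Violating.
Others bid (6, 6, 18): truth gives 0; bid 18 gives 26 > 0. Violating.
Others bid (6, 6, 23): truth gives 0; bid 23 gives 21 > 0. Violating.
Others bid (6, 6, 44): truth gives 0; no alternative beats it.
Others bid (6, 14, 44): truth gives 0; no alternative beats it.
(Checking all 125 profiles: 64 have a profitable deviation, 61 do not.)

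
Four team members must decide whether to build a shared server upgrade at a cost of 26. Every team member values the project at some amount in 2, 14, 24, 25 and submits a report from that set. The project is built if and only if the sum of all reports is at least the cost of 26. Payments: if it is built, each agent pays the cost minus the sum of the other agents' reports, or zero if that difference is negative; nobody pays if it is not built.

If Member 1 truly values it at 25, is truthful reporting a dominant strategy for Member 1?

Check each profile of the others' reports and compare truth against every alternative report.
Others report (2, 2, 24): truth gives 25, best alternative gives 25.
Others report (2, 2, 25): truth gives 25, best alternative gives 25.
Others report (2, 14, 14): truth gives 25, best alternative gives 25.
Others report (2, 14, 24): truth gives 25, best alternative gives 25.
Others report (2, 14, 25): truth gives 25, best alternative gives 25.
Others report (2, 24, 2): truth gives 25, best alternative gives 25.
(Remaining 58 profiles checked similarly; truth is weakly best in each.)
In every case the truthful report is at least as good as any alternative, so it is a dominant strategy.

Yes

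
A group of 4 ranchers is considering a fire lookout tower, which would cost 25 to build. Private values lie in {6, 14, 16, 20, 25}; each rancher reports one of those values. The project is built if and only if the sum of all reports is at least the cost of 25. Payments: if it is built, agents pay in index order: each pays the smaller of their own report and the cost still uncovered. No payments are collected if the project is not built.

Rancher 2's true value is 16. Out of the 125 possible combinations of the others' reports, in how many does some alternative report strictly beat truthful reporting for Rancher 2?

Others report (6, 6, 6): truth gives 0; report 14 gives 2 > 0. Violating.
Others report (6, 6, 14): truth gives 0; report 6 gives 10 > 0. Violating.
Others report (6, 6, 16): truth gives 0; report 6 gives 10 > 0. Violating.
Others report (6, 6, 20): truth gives 0; report 6 gives 10 > 0. Violating.
Others report (20, 6, 6): truth gives 11; no alternative beats it.
Others report (20, 6, 14): truth gives 11; no alternative beats it.
(Checking all 125 profiles: 75 have a profitable deviation, 50 do not.)

75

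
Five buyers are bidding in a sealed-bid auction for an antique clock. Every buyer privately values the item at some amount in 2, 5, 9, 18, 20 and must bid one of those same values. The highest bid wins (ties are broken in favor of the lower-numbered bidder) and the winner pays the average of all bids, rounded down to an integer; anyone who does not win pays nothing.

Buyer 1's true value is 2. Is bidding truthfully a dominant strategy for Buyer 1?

Yes

Check each profile of the others' bids and compare truth against every alternative bid.
Others bid (5, 5, 5, 5): truth gives 0, best alternative gives -3.
Others bid (2, 5, 5, 5): truth gives 0, best alternative gives -2.
Others bid (5, 2, 5, 5): truth gives 0, best alternative gives -2.
Others bid (5, 5, 2, 5): truth gives 0, best alternative gives -2.
Others bid (5, 5, 5, 2): truth gives 0, best alternative gives -2.
Others bid (2, 2, 2, 5): truth gives 0, best alternative gives -1.
(Remaining 619 profiles checked similarly; truth is weakly best in each.)
In every case the truthful bid is at least as good as any alternative, so it is a dominant strategy.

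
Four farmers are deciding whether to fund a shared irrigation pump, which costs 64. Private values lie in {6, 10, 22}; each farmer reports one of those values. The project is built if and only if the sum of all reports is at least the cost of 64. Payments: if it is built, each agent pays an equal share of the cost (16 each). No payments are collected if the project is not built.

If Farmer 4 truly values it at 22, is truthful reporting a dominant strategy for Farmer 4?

Yes

Check each profile of the others' reports and compare truth against every alternative report.
Others report (6, 22, 22): truth gives 6, best alternative gives 0.
Others report (10, 10, 22): truth gives 6, best alternative gives 0.
Others report (10, 22, 10): truth gives 6, best alternative gives 0.
Others report (22, 6, 22): truth gives 6, best alternative gives 0.
Others report (22, 10, 10): truth gives 6, best alternative gives 0.
Others report (22, 22, 6): truth gives 6, best alternative gives 0.
(Remaining 21 profiles checked similarly; truth is weakly best in each.)
In every case the truthful report is at least as good as any alternative, so it is a dominant strategy.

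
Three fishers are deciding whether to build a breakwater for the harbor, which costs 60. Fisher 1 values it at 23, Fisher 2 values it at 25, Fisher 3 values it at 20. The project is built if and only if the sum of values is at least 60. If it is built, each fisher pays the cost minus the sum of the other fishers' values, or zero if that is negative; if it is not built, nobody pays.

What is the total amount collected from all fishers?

44

Total value 68 ≥ cost 60, so it is built.
Fisher 1: others sum to 45; max(0, 60 - 45) = 15.
Fisher 2: others sum to 43; max(0, 60 - 43) = 17.
Fisher 3: others sum to 48; max(0, 60 - 48) = 12.
Total collected = 15 + 17 + 12 = 44.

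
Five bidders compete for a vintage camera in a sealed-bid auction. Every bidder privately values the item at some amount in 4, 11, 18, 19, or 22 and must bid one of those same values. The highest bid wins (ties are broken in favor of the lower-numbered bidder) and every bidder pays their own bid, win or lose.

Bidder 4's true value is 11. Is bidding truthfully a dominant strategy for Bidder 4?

Consider the case where Bidder 1 bids 4, Bidder 2 bids 4, Bidder 3 bids 4 and Bidder 5 bids 18.
Truthful bid 11: loses but pays 11, utility -11.
Bid 4 instead: loses but pays 4, utility -4.
Since -4 > -11, bidding 4 is strictly better here, so truthful bidding is not dominant.

No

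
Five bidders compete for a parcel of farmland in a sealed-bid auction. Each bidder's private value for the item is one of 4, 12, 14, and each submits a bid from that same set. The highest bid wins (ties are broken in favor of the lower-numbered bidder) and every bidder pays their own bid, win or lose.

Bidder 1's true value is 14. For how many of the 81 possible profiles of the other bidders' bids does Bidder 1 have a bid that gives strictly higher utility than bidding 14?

Others bid (4, 4, 4, 4): truth gives 0; bid 4 gives 10 > 0. Violating.
Others bid (4, 4, 4, 12): truth gives 0; bid 12 gives 2 > 0. Violating.
Others bid (4, 4, 12, 4): truth gives 0; bid 12 gives 2 > 0. Violating.
Others bid (4, 4, 12, 12): truth gives 0; bid 12 gives 2 > 0. Violating.
Others bid (4, 4, 4, 14): truth gives 0; no alternative beats it.
Others bid (4, 4, 12, 14): truth gives 0; no alternative beats it.
(Checking all 81 profiles: 16 have a profitable deviation, 65 do not.)

16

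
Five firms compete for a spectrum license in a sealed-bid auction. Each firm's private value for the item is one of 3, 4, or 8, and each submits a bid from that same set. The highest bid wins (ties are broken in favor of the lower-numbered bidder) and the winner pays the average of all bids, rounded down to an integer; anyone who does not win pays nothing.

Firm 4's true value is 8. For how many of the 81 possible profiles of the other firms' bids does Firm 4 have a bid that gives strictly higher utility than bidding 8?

Others bid (3, 3, 3, 3): truth gives 4; bid 4 gives 5 > 4. Violating.
Others bid (3, 3, 3, 4): truth gives 4; bid 4 gives 5 > 4. Violating.
Others bid (3, 3, 3, 8): truth gives 3; no alternative beats it.
Others bid (3, 3, 4, 3): truth gives 4; no alternative beats it.
(Checking all 81 profiles: 2 have a profitable deviation, 79 do not.)

2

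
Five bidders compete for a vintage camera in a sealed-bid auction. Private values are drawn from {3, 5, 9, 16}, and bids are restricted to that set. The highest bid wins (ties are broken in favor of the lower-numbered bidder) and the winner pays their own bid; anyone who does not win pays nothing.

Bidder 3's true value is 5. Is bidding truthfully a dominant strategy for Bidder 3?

Yes

Check each profile of the others' bids and compare truth against every alternative bid.
Others bid (3, 3, 3, 3): truth gives 0, best alternative gives 0.
Others bid (3, 3, 3, 5): truth gives 0, best alternative gives 0.
Others bid (3, 3, 3, 9): truth gives 0, best alternative gives 0.
Others bid (3, 3, 3, 16): truth gives 0, best alternative gives 0.
Others bid (3, 3, 5, 3): truth gives 0, best alternative gives 0.
Others bid (3, 3, 5, 5): truth gives 0, best alternative gives 0.
(Remaining 250 profiles checked similarly; truth is weakly best in each.)
In every case the truthful bid is at least as good as any alternative, so it is a dominant strategy.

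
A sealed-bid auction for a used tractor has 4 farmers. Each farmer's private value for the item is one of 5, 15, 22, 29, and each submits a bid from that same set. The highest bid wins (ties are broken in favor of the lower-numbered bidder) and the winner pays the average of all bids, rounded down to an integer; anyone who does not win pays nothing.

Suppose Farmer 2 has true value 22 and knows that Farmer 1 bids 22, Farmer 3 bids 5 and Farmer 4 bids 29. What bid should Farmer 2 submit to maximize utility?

Bid 5: loses, pays 0, utility 0.
Bid 15: loses, pays 0, utility 0.
Bid 22: loses, pays 0, utility 0.
Bid 29: wins, pays 21, utility 22 - 21 = 1.
The best choice is 29 with utility 1.

29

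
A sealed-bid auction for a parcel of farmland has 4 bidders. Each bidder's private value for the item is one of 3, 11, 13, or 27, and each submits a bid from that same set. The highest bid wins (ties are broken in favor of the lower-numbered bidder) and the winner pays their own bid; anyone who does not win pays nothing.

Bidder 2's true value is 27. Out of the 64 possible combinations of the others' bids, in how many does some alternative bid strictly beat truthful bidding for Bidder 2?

Others bid (3, 3, 3): truth gives 0; bid 11 gives 16 > 0. Violating.
Others bid (3, 3, 11): truth gives 0; bid 11 gives 16 > 0. Violating.
Others bid (3, 3, 13): truth gives 0; bid 13 gives 14 > 0. Violating.
Others bid (3, 11, 3): truth gives 0; bid 11 gives 16 > 0. Violating.
Others bid (3, 3, 27): truth gives 0; no alternative beats it.
Others bid (3, 11, 27): truth gives 0; no alternative beats it.
(Checking all 64 profiles: 18 have a profitable deviation, 46 do not.)

18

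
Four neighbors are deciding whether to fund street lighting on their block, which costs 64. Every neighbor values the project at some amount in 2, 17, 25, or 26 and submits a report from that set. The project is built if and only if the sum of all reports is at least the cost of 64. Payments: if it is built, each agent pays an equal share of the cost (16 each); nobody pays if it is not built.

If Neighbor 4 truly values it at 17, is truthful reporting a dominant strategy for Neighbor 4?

No

Consider the case where Neighbor 1 reports 2, Neighbor 2 reports 17 and Neighbor 3 reports 25.
Truthful report 17: project not built, utility 0.
Report 25 instead: project built, pays 16, utility 17 - 16 = 1.
Since 1 > 0, reporting 25 is strictly better here, so truthful reporting is not dominant.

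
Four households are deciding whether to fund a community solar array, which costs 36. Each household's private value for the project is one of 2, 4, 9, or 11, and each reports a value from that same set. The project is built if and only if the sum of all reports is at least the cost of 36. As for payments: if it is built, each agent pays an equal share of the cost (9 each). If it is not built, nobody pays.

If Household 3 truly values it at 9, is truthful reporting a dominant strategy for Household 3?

Yes

Check each profile of the others' reports and compare truth against every alternative report.
Others report (2, 2, 2): truth gives 0, best alternative gives 0.
Others report (2, 2, 4): truth gives 0, best alternative gives 0.
Others report (2, 2, 9): truth gives 0, best alternative gives 0.
Others report (2, 2, 11): truth gives 0, best alternative gives 0.
Others report (2, 4, 2): truth gives 0, best alternative gives 0.
Others report (2, 4, 4): truth gives 0, best alternative gives 0.
(Remaining 58 profiles checked similarly; truth is weakly best in each.)
In every case the truthful report is at least as good as any alternative, so it is a dominant strategy.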